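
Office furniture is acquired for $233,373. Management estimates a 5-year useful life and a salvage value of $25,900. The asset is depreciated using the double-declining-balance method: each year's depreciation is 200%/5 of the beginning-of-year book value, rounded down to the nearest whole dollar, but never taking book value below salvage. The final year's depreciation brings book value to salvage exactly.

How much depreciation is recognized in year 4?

Depreciable base = $233,373 − $25,900 = $207,473.
Year 1: ⌊$233,373 × 200%/5⌋ = $93,349. Book value $140,024.
Year 2: ⌊$140,024 × 200%/5⌋ = $56,009. Book value $84,015.
Year 3: ⌊$84,015 × 200%/5⌋ = $33,606. Book value $50,409.
Year 4: ⌊$50,409 × 200%/5⌋ = $20,163. Book value $30,246.

$20,163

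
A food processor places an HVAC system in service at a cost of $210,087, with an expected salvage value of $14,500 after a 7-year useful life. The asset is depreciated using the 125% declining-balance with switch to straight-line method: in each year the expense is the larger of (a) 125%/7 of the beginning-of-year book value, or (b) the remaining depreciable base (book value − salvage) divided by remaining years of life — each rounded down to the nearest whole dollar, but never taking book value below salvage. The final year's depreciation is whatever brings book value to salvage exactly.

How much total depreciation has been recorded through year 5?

Depreciable base = $210,087 − $14,500 = $195,587.
Year 1: DB = ⌊$210,087 × 125%/7⌋ = $37,515; SL = ⌊$195,587/7⌋ = $27,941 → take DB $37,515. Book value $172,572.
Year 2: DB = ⌊$172,572 × 125%/7⌋ = $30,816; SL = ⌊$158,072/6⌋ = $26,345 → take DB $30,816. Book value $141,756.
Year 3: DB = ⌊$141,756 × 125%/7⌋ = $25,313; SL = ⌊$127,256/5⌋ = $25,451 → take SL $25,451. Book value $116,305.
Year 4: DB = ⌊$116,305 × 125%/7⌋ = $20,768; SL = ⌊$101,805/4⌋ = $25,451 → take SL $25,451. Book value $90,854.
Year 5: DB = ⌊$90,854 × 125%/7⌋ = $16,223; SL = ⌊$76,354/3⌋ = $25,451 → take SL $25,451. Book value $65,403.
Accumulated through year 5 = $210,087 − $65,403 = $144,684.

$144,684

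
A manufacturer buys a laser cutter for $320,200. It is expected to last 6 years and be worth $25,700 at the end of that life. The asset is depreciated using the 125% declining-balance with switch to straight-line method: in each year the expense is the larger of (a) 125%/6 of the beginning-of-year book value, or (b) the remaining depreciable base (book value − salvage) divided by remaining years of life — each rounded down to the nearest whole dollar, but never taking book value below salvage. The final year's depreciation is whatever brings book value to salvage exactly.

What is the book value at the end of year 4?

$113,192

Depreciable base = $320,200 − $25,700 = $294,500.
Year 1: DB = ⌊$320,200 × 125%/6⌋ = $66,708; SL = ⌊$294,500/6⌋ = $49,083 → take DB $66,708. Book value $253,492.
Year 2: DB = ⌊$253,492 × 125%/6⌋ = $52,810; SL = ⌊$227,792/5⌋ = $45,558 → take DB $52,810. Book value $200,682.
Year 3: DB = ⌊$200,682 × 125%/6⌋ = $41,808; SL = ⌊$174,982/4⌋ = $43,745 → take SL $43,745. Book value $156,937.
Year 4: DB = ⌊$156,937 × 125%/6⌋ = $32,695; SL = ⌊$131,237/3⌋ = $43,745 → take SL $43,745. Book value $113,192.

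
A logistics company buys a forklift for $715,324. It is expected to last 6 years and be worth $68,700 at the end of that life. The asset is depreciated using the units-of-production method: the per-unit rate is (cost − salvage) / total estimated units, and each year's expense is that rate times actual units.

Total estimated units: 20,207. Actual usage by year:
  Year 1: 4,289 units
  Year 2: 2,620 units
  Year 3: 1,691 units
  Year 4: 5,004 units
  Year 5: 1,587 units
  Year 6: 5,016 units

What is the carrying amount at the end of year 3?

$440,124

Depreciable base = $715,324 − $68,700 = $646,624.
Rate = $646,624 / 20,207 units = $32 per unit.
Year 1: 4,289 × $32 = $137,248. Book value $578,076.
Year 2: 2,620 × $32 = $83,840. Book value $494,236.
Year 3: 1,691 × $32 = $54,112. Book value $440,124.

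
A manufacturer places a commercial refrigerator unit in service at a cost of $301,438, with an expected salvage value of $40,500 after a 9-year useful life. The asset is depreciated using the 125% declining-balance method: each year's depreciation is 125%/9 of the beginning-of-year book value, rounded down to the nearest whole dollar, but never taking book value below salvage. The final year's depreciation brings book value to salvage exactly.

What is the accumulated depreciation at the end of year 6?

Depreciable base = $301,438 − $40,500 = $260,938.
Year 1: ⌊$301,438 × 125%/9⌋ = $41,866. Book value $259,572.
Year 2: ⌊$259,572 × 125%/9⌋ = $36,051. Book value $223,521.
Year 3: ⌊$223,521 × 125%/9⌋ = $31,044. Book value $192,477.
Year 4: ⌊$192,477 × 125%/9⌋ = $26,732. Book value $165,745.
Year 5: ⌊$165,745 × 125%/9⌋ = $23,020. Book value $142,725.
Year 6: ⌊$142,725 × 125%/9⌋ = $19,822. Book value $122,903.
Accumulated through year 6 = $301,438 − $122,903 = $178,535.

$178,535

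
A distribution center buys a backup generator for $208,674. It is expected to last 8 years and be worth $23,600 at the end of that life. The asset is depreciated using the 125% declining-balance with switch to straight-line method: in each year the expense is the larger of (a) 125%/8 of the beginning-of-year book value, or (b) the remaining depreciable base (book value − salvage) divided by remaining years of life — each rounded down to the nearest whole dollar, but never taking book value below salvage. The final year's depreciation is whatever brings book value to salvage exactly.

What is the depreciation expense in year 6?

$20,349

Depreciable base = $208,674 − $23,600 = $185,074.
Year 1: DB = ⌊$208,674 × 125%/8⌋ = $32,605; SL = ⌊$185,074/8⌋ = $23,134 → take DB $32,605. Book value $176,069.
Year 2: DB = ⌊$176,069 × 125%/8⌋ = $27,510; SL = ⌊$152,469/7⌋ = $21,781 → take DB $27,510. Book value $148,559.
Year 3: DB = ⌊$148,559 × 125%/8⌋ = $23,212; SL = ⌊$124,959/6⌋ = $20,826 → take DB $23,212. Book value $125,347.
Year 4: DB = ⌊$125,347 × 125%/8⌋ = $19,585; SL = ⌊$101,747/5⌋ = $20,349 → take SL $20,349. Book value $104,998.
Year 5: DB = ⌊$104,998 × 125%/8⌋ = $16,405; SL = ⌊$81,398/4⌋ = $20,349 → take SL $20,349. Book value $84,649.
Year 6: DB = ⌊$84,649 × 125%/8⌋ = $13,226; SL = ⌊$61,049/3⌋ = $20,349 → take SL $20,349. Book value $64,300.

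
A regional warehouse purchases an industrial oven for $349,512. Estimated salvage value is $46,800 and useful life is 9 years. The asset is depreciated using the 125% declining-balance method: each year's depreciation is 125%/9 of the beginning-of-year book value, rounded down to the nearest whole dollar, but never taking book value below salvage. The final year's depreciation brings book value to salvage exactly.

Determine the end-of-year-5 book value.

$165,486

Depreciable base = $349,512 − $46,800 = $302,712.
Year 1: ⌊$349,512 × 125%/9⌋ = $48,543. Book value $300,969.
Year 2: ⌊$300,969 × 125%/9⌋ = $41,801. Book value $259,168.
Year 3: ⌊$259,168 × 125%/9⌋ = $35,995. Book value $223,173.
Year 4: ⌊$223,173 × 125%/9⌋ = $30,996. Book value $192,177.
Year 5: ⌊$192,177 × 125%/9⌋ = $26,691. Book value $165,486.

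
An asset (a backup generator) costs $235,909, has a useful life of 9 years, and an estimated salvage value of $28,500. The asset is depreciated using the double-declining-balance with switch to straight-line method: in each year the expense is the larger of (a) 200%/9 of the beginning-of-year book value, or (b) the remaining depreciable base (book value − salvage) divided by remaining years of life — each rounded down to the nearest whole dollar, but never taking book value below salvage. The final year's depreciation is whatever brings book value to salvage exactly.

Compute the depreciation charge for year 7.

$11,606

Depreciable base = $235,909 − $28,500 = $207,409.
Year 1: DB = ⌊$235,909 × 200%/9⌋ = $52,424; SL = ⌊$207,409/9⌋ = $23,045 → take DB $52,424. Book value $183,485.
Year 2: DB = ⌊$183,485 × 200%/9⌋ = $40,774; SL = ⌊$154,985/8⌋ = $19,373 → take DB $40,774. Book value $142,711.
Year 3: DB = ⌊$142,711 × 200%/9⌋ = $31,713; SL = ⌊$114,211/7⌋ = $16,315 → take DB $31,713. Book value $110,998.
Year 4: DB = ⌊$110,998 × 200%/9⌋ = $24,666; SL = ⌊$82,498/6⌋ = $13,749 → take DB $24,666. Book value $86,332.
Year 5: DB = ⌊$86,332 × 200%/9⌋ = $19,184; SL = ⌊$57,832/5⌋ = $11,566 → take DB $19,184. Book value $67,148.
Year 6: DB = ⌊$67,148 × 200%/9⌋ = $14,921; SL = ⌊$38,648/4⌋ = $9,662 → take DB $14,921. Book value $52,227.
Year 7: DB = ⌊$52,227 × 200%/9⌋ = $11,606; SL = ⌊$23,727/3⌋ = $7,909 → take DB $11,606. Book value $40,621.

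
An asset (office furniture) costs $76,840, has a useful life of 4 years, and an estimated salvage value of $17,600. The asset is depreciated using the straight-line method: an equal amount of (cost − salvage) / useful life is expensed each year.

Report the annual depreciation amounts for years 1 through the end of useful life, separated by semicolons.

$14,810; $14,810; $14,810; $14,810

Depreciable base = $76,840 − $17,600 = $59,240.
Annual expense = $59,240 / 4 = $14,810.
End of year 1: book value $62,030.
End of year 2: book value $47,220.
End of year 3: book value $32,410.
End of year 4: book value $17,600.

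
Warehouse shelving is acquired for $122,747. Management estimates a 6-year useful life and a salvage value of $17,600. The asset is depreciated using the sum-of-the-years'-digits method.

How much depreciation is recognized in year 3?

Depreciable base = $122,747 − $17,600 = $105,147.
Sum of the years' digits = 6+5+4+3+2+1 = 21.
Year 1: $105,147 × 6/21 = $30,042. Book value $92,705.
Year 2: $105,147 × 5/21 = $25,035. Book value $67,670.
Year 3: $105,147 × 4/21 = $20,028. Book value $47,642.

$20,028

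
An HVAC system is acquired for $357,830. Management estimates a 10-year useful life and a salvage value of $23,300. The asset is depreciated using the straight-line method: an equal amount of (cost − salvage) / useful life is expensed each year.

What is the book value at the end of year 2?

Depreciable base = $357,830 − $23,300 = $334,530.
Annual expense = $334,530 / 10 = $33,453.
End of year 1: book value $324,377.
End of year 2: book value $290,924.

$290,924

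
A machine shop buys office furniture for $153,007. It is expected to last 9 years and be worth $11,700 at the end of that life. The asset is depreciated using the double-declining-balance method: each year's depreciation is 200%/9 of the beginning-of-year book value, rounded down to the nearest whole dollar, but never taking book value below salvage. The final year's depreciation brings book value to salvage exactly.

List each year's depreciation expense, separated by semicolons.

Depreciable base = $153,007 − $11,700 = $141,307.
Year 1: ⌊$153,007 × 200%/9⌋ = $34,001. Book value $119,006.
Year 2: ⌊$119,006 × 200%/9⌋ = $26,445. Book value $92,561.
Year 3: ⌊$92,561 × 200%/9⌋ = $20,569. Book value $71,992.
Year 4: ⌊$71,992 × 200%/9⌋ = $15,998. Book value $55,994.
Year 5: ⌊$55,994 × 200%/9⌋ = $12,443. Book value $43,551.
Year 6: ⌊$43,551 × 200%/9⌋ = $9,678. Book value $33,873.
Year 7: ⌊$33,873 × 200%/9⌋ = $7,527. Book value $26,346.
Year 8: ⌊$26,346 × 200%/9⌋ = $5,854. Book value $20,492.
Year 9 (final): $20,492 − $11,700 = $8,792. Book value $11,700.

$34,001; $26,445; $20,569; $15,998; $12,443; $9,678; $7,527; $5,854; $8,792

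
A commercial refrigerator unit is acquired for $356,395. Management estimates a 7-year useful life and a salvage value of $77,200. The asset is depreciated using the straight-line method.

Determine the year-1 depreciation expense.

Depreciable base = $356,395 − $77,200 = $279,195.
Annual expense = $279,195 / 7 = $39,885.

$39,885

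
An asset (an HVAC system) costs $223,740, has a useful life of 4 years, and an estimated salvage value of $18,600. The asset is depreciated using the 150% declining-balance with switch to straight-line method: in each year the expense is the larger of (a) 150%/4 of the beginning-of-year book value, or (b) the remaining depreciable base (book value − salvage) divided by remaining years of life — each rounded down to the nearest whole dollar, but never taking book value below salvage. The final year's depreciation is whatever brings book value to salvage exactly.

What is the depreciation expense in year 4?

Depreciable base = $223,740 − $18,600 = $205,140.
Year 1: DB = ⌊$223,740 × 150%/4⌋ = $83,902; SL = ⌊$205,140/4⌋ = $51,285 → take DB $83,902. Book value $139,838.
Year 2: DB = ⌊$139,838 × 150%/4⌋ = $52,439; SL = ⌊$121,238/3⌋ = $40,412 → take DB $52,439. Book value $87,399.
Year 3: DB = ⌊$87,399 × 150%/4⌋ = $32,774; SL = ⌊$68,799/2⌋ = $34,399 → take SL $34,399. Book value $53,000.
Year 4 (final): $53,000 − $18,600 = $34,400. Book value $18,600.

$34,400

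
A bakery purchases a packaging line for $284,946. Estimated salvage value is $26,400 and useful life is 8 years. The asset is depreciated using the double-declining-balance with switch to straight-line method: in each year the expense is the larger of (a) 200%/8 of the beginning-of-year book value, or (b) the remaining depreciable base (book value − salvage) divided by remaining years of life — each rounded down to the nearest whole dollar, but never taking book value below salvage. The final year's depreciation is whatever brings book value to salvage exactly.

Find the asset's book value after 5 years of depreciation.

$67,620

Depreciable base = $284,946 − $26,400 = $258,546.
Year 1: DB = ⌊$284,946 × 200%/8⌋ = $71,236; SL = ⌊$258,546/8⌋ = $32,318 → take DB $71,236. Book value $213,710.
Year 2: DB = ⌊$213,710 × 200%/8⌋ = $53,427; SL = ⌊$187,310/7⌋ = $26,758 → take DB $53,427. Book value $160,283.
Year 3: DB = ⌊$160,283 × 200%/8⌋ = $40,070; SL = ⌊$133,883/6⌋ = $22,313 → take DB $40,070. Book value $120,213.
Year 4: DB = ⌊$120,213 × 200%/8⌋ = $30,053; SL = ⌊$93,813/5⌋ = $18,762 → take DB $30,053. Book value $90,160.
Year 5: DB = ⌊$90,160 × 200%/8⌋ = $22,540; SL = ⌊$63,760/4⌋ = $15,940 → take DB $22,540. Book value $67,620.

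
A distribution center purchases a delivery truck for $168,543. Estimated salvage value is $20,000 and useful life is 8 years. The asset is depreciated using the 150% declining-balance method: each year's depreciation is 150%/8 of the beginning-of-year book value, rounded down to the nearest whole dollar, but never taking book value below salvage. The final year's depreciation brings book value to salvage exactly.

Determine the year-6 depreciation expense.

Depreciable base = $168,543 − $20,000 = $148,543.
Year 1: ⌊$168,543 × 150%/8⌋ = $31,601. Book value $136,942.
Year 2: ⌊$136,942 × 150%/8⌋ = $25,676. Book value $111,266.
Year 3: ⌊$111,266 × 150%/8⌋ = $20,862. Book value $90,404.
Year 4: ⌊$90,404 × 150%/8⌋ = $16,950. Book value $73,454.
Year 5: ⌊$73,454 × 150%/8⌋ = $13,772. Book value $59,682.
Year 6: ⌊$59,682 × 150%/8⌋ = $11,190. Book value $48,492.

$11,190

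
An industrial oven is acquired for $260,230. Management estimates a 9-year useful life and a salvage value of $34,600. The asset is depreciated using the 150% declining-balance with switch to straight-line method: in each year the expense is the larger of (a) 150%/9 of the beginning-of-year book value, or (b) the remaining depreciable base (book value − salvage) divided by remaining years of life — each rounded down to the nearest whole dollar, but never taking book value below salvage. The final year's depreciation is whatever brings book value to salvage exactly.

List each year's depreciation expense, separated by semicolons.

Depreciable base = $260,230 − $34,600 = $225,630.
Year 1: DB = ⌊$260,230 × 150%/9⌋ = $43,371; SL = ⌊$225,630/9⌋ = $25,070 → take DB $43,371. Book value $216,859.
Year 2: DB = ⌊$216,859 × 150%/9⌋ = $36,143; SL = ⌊$182,259/8⌋ = $22,782 → take DB $36,143. Book value $180,716.
Year 3: DB = ⌊$180,716 × 150%/9⌋ = $30,119; SL = ⌊$146,116/7⌋ = $20,873 → take DB $30,119. Book value $150,597.
Year 4: DB = ⌊$150,597 × 150%/9⌋ = $25,099; SL = ⌊$115,997/6⌋ = $19,332 → take DB $25,099. Book value $125,498.
Year 5: DB = ⌊$125,498 × 150%/9⌋ = $20,916; SL = ⌊$90,898/5⌋ = $18,179 → take DB $20,916. Book value $104,582.
Year 6: DB = ⌊$104,582 × 150%/9⌋ = $17,430; SL = ⌊$69,982/4⌋ = $17,495 → take SL $17,495. Book value $87,087.
Year 7: DB = ⌊$87,087 × 150%/9⌋ = $14,514; SL = ⌊$52,487/3⌋ = $17,495 → take SL $17,495. Book value $69,592.
Year 8: DB = ⌊$69,592 × 150%/9⌋ = $11,598; SL = ⌊$34,992/2⌋ = $17,496 → take SL $17,496. Book value $52,096.
Year 9 (final): $52,096 − $34,600 = $17,496. Book value $34,600.

$43,371; $36,143; $30,119; $25,099; $20,916; $17,495; $17,495; $17,496; $17,496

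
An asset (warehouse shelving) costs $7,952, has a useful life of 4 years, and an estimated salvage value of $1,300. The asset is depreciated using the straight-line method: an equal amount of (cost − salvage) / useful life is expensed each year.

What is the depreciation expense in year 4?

Depreciable base = $7,952 − $1,300 = $6,652.
Annual expense = $6,652 / 4 = $1,663.

$1,663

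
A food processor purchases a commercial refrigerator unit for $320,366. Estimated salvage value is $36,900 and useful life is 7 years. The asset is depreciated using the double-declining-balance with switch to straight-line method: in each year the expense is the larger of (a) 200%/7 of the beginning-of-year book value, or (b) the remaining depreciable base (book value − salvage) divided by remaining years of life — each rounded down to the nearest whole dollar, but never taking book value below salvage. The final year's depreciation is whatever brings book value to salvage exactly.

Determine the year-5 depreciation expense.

$23,827

Depreciable base = $320,366 − $36,900 = $283,466.
Year 1: DB = ⌊$320,366 × 200%/7⌋ = $91,533; SL = ⌊$283,466/7⌋ = $40,495 → take DB $91,533. Book value $228,833.
Year 2: DB = ⌊$228,833 × 200%/7⌋ = $65,380; SL = ⌊$191,933/6⌋ = $31,988 → take DB $65,380. Book value $163,453.
Year 3: DB = ⌊$163,453 × 200%/7⌋ = $46,700; SL = ⌊$126,553/5⌋ = $25,310 → take DB $46,700. Book value $116,753.
Year 4: DB = ⌊$116,753 × 200%/7⌋ = $33,358; SL = ⌊$79,853/4⌋ = $19,963 → take DB $33,358. Book value $83,395.
Year 5: DB = ⌊$83,395 × 200%/7⌋ = $23,827; SL = ⌊$46,495/3⌋ = $15,498 → take DB $23,827. Book value $59,568.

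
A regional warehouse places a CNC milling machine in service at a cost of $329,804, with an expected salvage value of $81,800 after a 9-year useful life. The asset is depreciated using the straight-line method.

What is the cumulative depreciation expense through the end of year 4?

Depreciable base = $329,804 − $81,800 = $248,004.
Annual expense = $248,004 / 9 = $27,556.
End of year 1: book value $302,248.
End of year 2: book value $274,692.
End of year 3: book value $247,136.
End of year 4: book value $219,580.
Accumulated through year 4 = $329,804 − $219,580 = $110,224.

$110,224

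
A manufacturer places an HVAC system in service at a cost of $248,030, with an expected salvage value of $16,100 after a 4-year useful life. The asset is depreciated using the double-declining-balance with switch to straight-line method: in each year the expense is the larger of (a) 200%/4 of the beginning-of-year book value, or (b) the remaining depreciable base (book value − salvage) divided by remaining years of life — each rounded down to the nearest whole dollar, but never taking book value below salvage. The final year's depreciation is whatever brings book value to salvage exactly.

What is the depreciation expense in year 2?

$62,007

Depreciable base = $248,030 − $16,100 = $231,930.
Year 1: DB = ⌊$248,030 × 200%/4⌋ = $124,015; SL = ⌊$231,930/4⌋ = $57,982 → take DB $124,015. Book value $124,015.
Year 2: DB = ⌊$124,015 × 200%/4⌋ = $62,007; SL = ⌊$107,915/3⌋ = $35,971 → take DB $62,007. Book value $62,008.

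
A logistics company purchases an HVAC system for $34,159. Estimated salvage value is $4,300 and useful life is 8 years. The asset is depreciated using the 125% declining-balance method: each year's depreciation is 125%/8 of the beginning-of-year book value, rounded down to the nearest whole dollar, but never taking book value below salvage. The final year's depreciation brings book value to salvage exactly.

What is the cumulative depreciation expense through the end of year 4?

$16,845

Depreciable base = $34,159 − $4,300 = $29,859.
Year 1: ⌊$34,159 × 125%/8⌋ = $5,337. Book value $28,822.
Year 2: ⌊$28,822 × 125%/8⌋ = $4,503. Book value $24,319.
Year 3: ⌊$24,319 × 125%/8⌋ = $3,799. Book value $20,520.
Year 4: ⌊$20,520 × 125%/8⌋ = $3,206. Book value $17,314.
Accumulated through year 4 = $34,159 − $17,314 = $16,845.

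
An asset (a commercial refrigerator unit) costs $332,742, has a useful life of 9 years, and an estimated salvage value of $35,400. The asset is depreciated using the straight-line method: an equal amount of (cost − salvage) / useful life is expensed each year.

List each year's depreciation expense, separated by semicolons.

$33,038; $33,038; $33,038; $33,038; $33,038; $33,038; $33,038; $33,038; $33,038

Depreciable base = $332,742 − $35,400 = $297,342.
Annual expense = $297,342 / 9 = $33,038.
End of year 1: book value $299,704.
End of year 2: book value $266,666.
End of year 3: book value $233,628.
End of year 4: book value $200,590.
End of year 5: book value $167,552.
End of year 6: book value $134,514.
End of year 7: book value $101,476.
End of year 8: book value $68,438.
End of year 9: book value $35,400.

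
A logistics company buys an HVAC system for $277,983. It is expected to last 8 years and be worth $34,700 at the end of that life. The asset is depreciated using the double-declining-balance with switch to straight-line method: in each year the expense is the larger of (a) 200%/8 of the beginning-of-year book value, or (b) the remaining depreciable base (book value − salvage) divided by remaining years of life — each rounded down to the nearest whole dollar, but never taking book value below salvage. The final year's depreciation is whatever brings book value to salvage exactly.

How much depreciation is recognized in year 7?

$12,369

Depreciable base = $277,983 − $34,700 = $243,283.
Year 1: DB = ⌊$277,983 × 200%/8⌋ = $69,495; SL = ⌊$243,283/8⌋ = $30,410 → take DB $69,495. Book value $208,488.
Year 2: DB = ⌊$208,488 × 200%/8⌋ = $52,122; SL = ⌊$173,788/7⌋ = $24,826 → take DB $52,122. Book value $156,366.
Year 3: DB = ⌊$156,366 × 200%/8⌋ = $39,091; SL = ⌊$121,666/6⌋ = $20,277 → take DB $39,091. Book value $117,275.
Year 4: DB = ⌊$117,275 × 200%/8⌋ = $29,318; SL = ⌊$82,575/5⌋ = $16,515 → take DB $29,318. Book value $87,957.
Year 5: DB = ⌊$87,957 × 200%/8⌋ = $21,989; SL = ⌊$53,257/4⌋ = $13,314 → take DB $21,989. Book value $65,968.
Year 6: DB = ⌊$65,968 × 200%/8⌋ = $16,492; SL = ⌊$31,268/3⌋ = $10,422 → take DB $16,492. Book value $49,476.
Year 7: DB = ⌊$49,476 × 200%/8⌋ = $12,369; SL = ⌊$14,776/2⌋ = $7,388 → take DB $12,369. Book value $37,107.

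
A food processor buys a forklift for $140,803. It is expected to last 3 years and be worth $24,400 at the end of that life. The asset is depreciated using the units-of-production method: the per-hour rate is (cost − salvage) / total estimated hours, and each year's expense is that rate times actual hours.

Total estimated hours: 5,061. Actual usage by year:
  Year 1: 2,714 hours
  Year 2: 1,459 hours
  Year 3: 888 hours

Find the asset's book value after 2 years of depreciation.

Depreciable base = $140,803 − $24,400 = $116,403.
Rate = $116,403 / 5,061 hours = $23 per hour.
Year 1: 2,714 × $23 = $62,422. Book value $78,381.
Year 2: 1,459 × $23 = $33,557. Book value $44,824.

$44,824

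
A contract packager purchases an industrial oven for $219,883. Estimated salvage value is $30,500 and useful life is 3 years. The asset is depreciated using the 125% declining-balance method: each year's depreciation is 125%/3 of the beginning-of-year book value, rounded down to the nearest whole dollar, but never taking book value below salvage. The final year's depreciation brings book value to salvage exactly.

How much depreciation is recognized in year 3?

Depreciable base = $219,883 − $30,500 = $189,383.
Year 1: ⌊$219,883 × 125%/3⌋ = $91,617. Book value $128,266.
Year 2: ⌊$128,266 × 125%/3⌋ = $53,444. Book value $74,822.
Year 3 (final): $74,822 − $30,500 = $44,322. Book value $30,500.

$44,322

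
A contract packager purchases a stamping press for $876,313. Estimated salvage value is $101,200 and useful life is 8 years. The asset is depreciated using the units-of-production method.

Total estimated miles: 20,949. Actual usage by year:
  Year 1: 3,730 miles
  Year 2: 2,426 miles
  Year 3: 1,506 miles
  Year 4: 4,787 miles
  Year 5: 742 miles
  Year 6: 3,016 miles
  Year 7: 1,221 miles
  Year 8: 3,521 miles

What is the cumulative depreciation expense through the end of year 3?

$283,494

Depreciable base = $876,313 − $101,200 = $775,113.
Rate = $775,113 / 20,949 miles = $37 per mile.
Year 1: 3,730 × $37 = $138,010. Book value $738,303.
Year 2: 2,426 × $37 = $89,762. Book value $648,541.
Year 3: 1,506 × $37 = $55,722. Book value $592,819.
Accumulated through year 3 = $876,313 − $592,819 = $283,494.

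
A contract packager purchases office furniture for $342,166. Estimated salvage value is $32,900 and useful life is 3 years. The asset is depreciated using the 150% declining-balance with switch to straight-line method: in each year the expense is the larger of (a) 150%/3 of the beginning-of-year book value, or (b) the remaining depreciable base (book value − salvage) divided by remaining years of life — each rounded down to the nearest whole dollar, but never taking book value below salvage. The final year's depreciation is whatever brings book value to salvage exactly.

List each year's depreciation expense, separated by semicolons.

$171,083; $85,541; $52,642

Depreciable base = $342,166 − $32,900 = $309,266.
Year 1: DB = ⌊$342,166 × 150%/3⌋ = $171,083; SL = ⌊$309,266/3⌋ = $103,088 → take DB $171,083. Book value $171,083.
Year 2: DB = ⌊$171,083 × 150%/3⌋ = $85,541; SL = ⌊$138,183/2⌋ = $69,091 → take DB $85,541. Book value $85,542.
Year 3 (final): $85,542 − $32,900 = $52,642. Book value $32,900.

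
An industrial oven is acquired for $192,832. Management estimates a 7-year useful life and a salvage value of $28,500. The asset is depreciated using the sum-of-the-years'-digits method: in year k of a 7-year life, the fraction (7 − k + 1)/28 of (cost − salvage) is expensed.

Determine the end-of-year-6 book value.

Depreciable base = $192,832 − $28,500 = $164,332.
Sum of the years' digits = 7+6+5+4+3+2+1 = 28.
Year 1: $164,332 × 7/28 = $41,083. Book value $151,749.
Year 2: $164,332 × 6/28 = $35,214. Book value $116,535.
Year 3: $164,332 × 5/28 = $29,345. Book value $87,190.
Year 4: $164,332 × 4/28 = $23,476. Book value $63,714.
Year 5: $164,332 × 3/28 = $17,607. Book value $46,107.
Year 6: $164,332 × 2/28 = $11,738. Book value $34,369.

$34,369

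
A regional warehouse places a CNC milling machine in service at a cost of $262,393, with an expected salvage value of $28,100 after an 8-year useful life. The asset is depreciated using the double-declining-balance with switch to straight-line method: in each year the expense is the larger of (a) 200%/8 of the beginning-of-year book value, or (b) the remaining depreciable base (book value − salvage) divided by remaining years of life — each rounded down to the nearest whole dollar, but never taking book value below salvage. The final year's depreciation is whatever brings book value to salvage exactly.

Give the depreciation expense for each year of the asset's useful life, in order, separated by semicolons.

$65,598; $49,198; $36,899; $27,674; $20,756; $15,567; $11,675; $6,926

Depreciable base = $262,393 − $28,100 = $234,293.
Year 1: DB = ⌊$262,393 × 200%/8⌋ = $65,598; SL = ⌊$234,293/8⌋ = $29,286 → take DB $65,598. Book value $196,795.
Year 2: DB = ⌊$196,795 × 200%/8⌋ = $49,198; SL = ⌊$168,695/7⌋ = $24,099 → take DB $49,198. Book value $147,597.
Year 3: DB = ⌊$147,597 × 200%/8⌋ = $36,899; SL = ⌊$119,497/6⌋ = $19,916 → take DB $36,899. Book value $110,698.
Year 4: DB = ⌊$110,698 × 200%/8⌋ = $27,674; SL = ⌊$82,598/5⌋ = $16,519 → take DB $27,674. Book value $83,024.
Year 5: DB = ⌊$83,024 × 200%/8⌋ = $20,756; SL = ⌊$54,924/4⌋ = $13,731 → take DB $20,756. Book value $62,268.
Year 6: DB = ⌊$62,268 × 200%/8⌋ = $15,567; SL = ⌊$34,168/3⌋ = $11,389 → take DB $15,567. Book value $46,701.
Year 7: DB = ⌊$46,701 × 200%/8⌋ = $11,675; SL = ⌊$18,601/2⌋ = $9,300 → take DB $11,675. Book value $35,026.
Year 8 (final): $35,026 − $28,100 = $6,926. Book value $28,100.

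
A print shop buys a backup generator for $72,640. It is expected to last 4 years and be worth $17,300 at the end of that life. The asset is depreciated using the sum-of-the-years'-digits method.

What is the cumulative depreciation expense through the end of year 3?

$49,806

Depreciable base = $72,640 − $17,300 = $55,340.
Sum of the years' digits = 4+3+2+1 = 10.
Year 1: $55,340 × 4/10 = $22,136. Book value $50,504.
Year 2: $55,340 × 3/10 = $16,602. Book value $33,902.
Year 3: $55,340 × 2/10 = $11,068. Book value $22,834.
Accumulated through year 3 = $72,640 − $22,834 = $49,806.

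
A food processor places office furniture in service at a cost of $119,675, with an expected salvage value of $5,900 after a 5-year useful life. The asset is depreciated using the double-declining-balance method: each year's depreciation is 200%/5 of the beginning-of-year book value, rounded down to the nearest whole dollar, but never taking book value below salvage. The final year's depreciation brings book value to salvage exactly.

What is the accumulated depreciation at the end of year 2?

Depreciable base = $119,675 − $5,900 = $113,775.
Year 1: ⌊$119,675 × 200%/5⌋ = $47,870. Book value $71,805.
Year 2: ⌊$71,805 × 200%/5⌋ = $28,722. Book value $43,083.
Accumulated through year 2 = $119,675 − $43,083 = $76,592.

$76,592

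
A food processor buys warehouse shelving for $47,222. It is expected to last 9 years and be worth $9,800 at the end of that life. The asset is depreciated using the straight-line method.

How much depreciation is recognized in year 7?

Depreciable base = $47,222 − $9,800 = $37,422.
Annual expense = $37,422 / 9 = $4,158.

$4,158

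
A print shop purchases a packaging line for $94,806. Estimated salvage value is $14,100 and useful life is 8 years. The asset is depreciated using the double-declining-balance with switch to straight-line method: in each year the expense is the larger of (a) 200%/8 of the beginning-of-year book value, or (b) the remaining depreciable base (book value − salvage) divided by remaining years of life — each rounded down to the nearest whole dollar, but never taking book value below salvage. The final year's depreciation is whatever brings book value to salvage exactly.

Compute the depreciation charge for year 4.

$9,999

Depreciable base = $94,806 − $14,100 = $80,706.
Year 1: DB = ⌊$94,806 × 200%/8⌋ = $23,701; SL = ⌊$80,706/8⌋ = $10,088 → take DB $23,701. Book value $71,105.
Year 2: DB = ⌊$71,105 × 200%/8⌋ = $17,776; SL = ⌊$57,005/7⌋ = $8,143 → take DB $17,776. Book value $53,329.
Year 3: DB = ⌊$53,329 × 200%/8⌋ = $13,332; SL = ⌊$39,229/6⌋ = $6,538 → take DB $13,332. Book value $39,997.
Year 4: DB = ⌊$39,997 × 200%/8⌋ = $9,999; SL = ⌊$25,897/5⌋ = $5,179 → take DB $9,999. Book value $29,998.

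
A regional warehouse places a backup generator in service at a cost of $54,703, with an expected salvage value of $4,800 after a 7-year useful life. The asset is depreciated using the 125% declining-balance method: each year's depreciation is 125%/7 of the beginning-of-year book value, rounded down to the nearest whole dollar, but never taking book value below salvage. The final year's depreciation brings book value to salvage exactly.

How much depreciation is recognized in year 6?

$3,653

Depreciable base = $54,703 − $4,800 = $49,903.
Year 1: ⌊$54,703 × 125%/7⌋ = $9,768. Book value $44,935.
Year 2: ⌊$44,935 × 125%/7⌋ = $8,024. Book value $36,911.
Year 3: ⌊$36,911 × 125%/7⌋ = $6,591. Book value $30,320.
Year 4: ⌊$30,320 × 125%/7⌋ = $5,414. Book value $24,906.
Year 5: ⌊$24,906 × 125%/7⌋ = $4,447. Book value $20,459.
Year 6: ⌊$20,459 × 125%/7⌋ = $3,653. Book value $16,806.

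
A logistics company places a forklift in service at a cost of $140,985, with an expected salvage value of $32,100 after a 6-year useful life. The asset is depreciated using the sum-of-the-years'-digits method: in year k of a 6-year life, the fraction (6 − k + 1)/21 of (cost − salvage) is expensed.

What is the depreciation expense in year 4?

$15,555

Depreciable base = $140,985 − $32,100 = $108,885.
Sum of the years' digits = 6+5+4+3+2+1 = 21.
Year 1: $108,885 × 6/21 = $31,110. Book value $109,875.
Year 2: $108,885 × 5/21 = $25,925. Book value $83,950.
Year 3: $108,885 × 4/21 = $20,740. Book value $63,210.
Year 4: $108,885 × 3/21 = $15,555. Book value $47,655.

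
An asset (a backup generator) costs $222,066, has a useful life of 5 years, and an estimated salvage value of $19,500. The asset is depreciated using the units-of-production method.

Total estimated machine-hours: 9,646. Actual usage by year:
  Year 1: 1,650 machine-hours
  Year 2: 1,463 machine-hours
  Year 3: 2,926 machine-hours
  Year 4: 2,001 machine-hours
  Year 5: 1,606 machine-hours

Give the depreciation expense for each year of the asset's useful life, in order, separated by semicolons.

Depreciable base = $222,066 − $19,500 = $202,566.
Rate = $202,566 / 9,646 machine-hours = $21 per machine-hour.
Year 1: 1,650 × $21 = $34,650. Book value $187,416.
Year 2: 1,463 × $21 = $30,723. Book value $156,693.
Year 3: 2,926 × $21 = $61,446. Book value $95,247.
Year 4: 2,001 × $21 = $42,021. Book value $53,226.
Year 5: 1,606 × $21 = $33,726. Book value $19,500.

$34,650; $30,723; $61,446; $42,021; $33,726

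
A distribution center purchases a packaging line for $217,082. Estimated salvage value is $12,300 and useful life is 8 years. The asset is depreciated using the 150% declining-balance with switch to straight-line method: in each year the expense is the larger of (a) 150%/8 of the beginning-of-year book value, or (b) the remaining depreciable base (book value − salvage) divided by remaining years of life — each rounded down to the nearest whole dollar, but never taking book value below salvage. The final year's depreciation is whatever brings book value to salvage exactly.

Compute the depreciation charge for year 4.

$21,832

Depreciable base = $217,082 − $12,300 = $204,782.
Year 1: DB = ⌊$217,082 × 150%/8⌋ = $40,702; SL = ⌊$204,782/8⌋ = $25,597 → take DB $40,702. Book value $176,380.
Year 2: DB = ⌊$176,380 × 150%/8⌋ = $33,071; SL = ⌊$164,080/7⌋ = $23,440 → take DB $33,071. Book value $143,309.
Year 3: DB = ⌊$143,309 × 150%/8⌋ = $26,870; SL = ⌊$131,009/6⌋ = $21,834 → take DB $26,870. Book value $116,439.
Year 4: DB = ⌊$116,439 × 150%/8⌋ = $21,832; SL = ⌊$104,139/5⌋ = $20,827 → take DB $21,832. Book value $94,607.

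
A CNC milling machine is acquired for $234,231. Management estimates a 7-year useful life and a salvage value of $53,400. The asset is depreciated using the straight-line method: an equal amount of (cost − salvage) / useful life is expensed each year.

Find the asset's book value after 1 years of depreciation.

Depreciable base = $234,231 − $53,400 = $180,831.
Annual expense = $180,831 / 7 = $25,833.
End of year 1: book value $208,398.

$208,398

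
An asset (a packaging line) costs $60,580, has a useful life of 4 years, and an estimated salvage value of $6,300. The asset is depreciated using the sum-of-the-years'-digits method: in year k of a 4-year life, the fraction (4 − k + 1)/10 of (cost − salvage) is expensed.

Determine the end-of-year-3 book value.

$11,728

Depreciable base = $60,580 − $6,300 = $54,280.
Sum of the years' digits = 4+3+2+1 = 10.
Year 1: $54,280 × 4/10 = $21,712. Book value $38,868.
Year 2: $54,280 × 3/10 = $16,284. Book value $22,584.
Year 3: $54,280 × 2/10 = $10,856. Book value $11,728.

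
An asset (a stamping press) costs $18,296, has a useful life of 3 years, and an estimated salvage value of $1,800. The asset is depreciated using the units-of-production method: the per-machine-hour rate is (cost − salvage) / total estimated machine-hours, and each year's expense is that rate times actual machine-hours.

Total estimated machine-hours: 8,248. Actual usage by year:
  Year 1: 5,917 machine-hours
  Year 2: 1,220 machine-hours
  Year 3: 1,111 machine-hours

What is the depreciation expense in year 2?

$2,440

Depreciable base = $18,296 − $1,800 = $16,496.
Rate = $16,496 / 8,248 machine-hours = $2 per machine-hour.
Year 1: 5,917 × $2 = $11,834. Book value $6,462.
Year 2: 1,220 × $2 = $2,440. Book value $4,022.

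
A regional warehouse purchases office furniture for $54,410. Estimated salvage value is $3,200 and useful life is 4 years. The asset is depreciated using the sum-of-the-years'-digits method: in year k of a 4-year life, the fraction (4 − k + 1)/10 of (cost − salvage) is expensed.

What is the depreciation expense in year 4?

Depreciable base = $54,410 − $3,200 = $51,210.
Sum of the years' digits = 4+3+2+1 = 10.
Year 1: $51,210 × 4/10 = $20,484. Book value $33,926.
Year 2: $51,210 × 3/10 = $15,363. Book value $18,563.
Year 3: $51,210 × 2/10 = $10,242. Book value $8,321.
Year 4: $51,210 × 1/10 = $5,121. Book value $3,200.

$5,121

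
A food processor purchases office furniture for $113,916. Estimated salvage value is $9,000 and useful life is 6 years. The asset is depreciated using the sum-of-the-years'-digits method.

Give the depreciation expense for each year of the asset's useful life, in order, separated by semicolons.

$29,976; $24,980; $19,984; $14,988; $9,992; $4,996

Depreciable base = $113,916 − $9,000 = $104,916.
Sum of the years' digits = 6+5+4+3+2+1 = 21.
Year 1: $104,916 × 6/21 = $29,976. Book value $83,940.
Year 2: $104,916 × 5/21 = $24,980. Book value $58,960.
Year 3: $104,916 × 4/21 = $19,984. Book value $38,976.
Year 4: $104,916 × 3/21 = $14,988. Book value $23,988.
Year 5: $104,916 × 2/21 = $9,992. Book value $13,996.
Year 6: $104,916 × 1/21 = $4,996. Book value $9,000.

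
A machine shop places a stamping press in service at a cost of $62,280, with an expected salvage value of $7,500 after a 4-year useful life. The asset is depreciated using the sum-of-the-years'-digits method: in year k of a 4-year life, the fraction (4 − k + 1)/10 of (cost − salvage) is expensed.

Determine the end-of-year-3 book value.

Depreciable base = $62,280 − $7,500 = $54,780.
Sum of the years' digits = 4+3+2+1 = 10.
Year 1: $54,780 × 4/10 = $21,912. Book value $40,368.
Year 2: $54,780 × 3/10 = $16,434. Book value $23,934.
Year 3: $54,780 × 2/10 = $10,956. Book value $12,978.

$12,978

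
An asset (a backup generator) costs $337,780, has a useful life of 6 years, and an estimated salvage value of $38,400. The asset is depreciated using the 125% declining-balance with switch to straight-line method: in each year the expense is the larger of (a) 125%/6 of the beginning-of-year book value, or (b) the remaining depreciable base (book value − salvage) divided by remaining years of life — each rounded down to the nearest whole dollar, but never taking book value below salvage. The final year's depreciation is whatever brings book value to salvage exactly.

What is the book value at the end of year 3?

Depreciable base = $337,780 − $38,400 = $299,380.
Year 1: DB = ⌊$337,780 × 125%/6⌋ = $70,370; SL = ⌊$299,380/6⌋ = $49,896 → take DB $70,370. Book value $267,410.
Year 2: DB = ⌊$267,410 × 125%/6⌋ = $55,710; SL = ⌊$229,010/5⌋ = $45,802 → take DB $55,710. Book value $211,700.
Year 3: DB = ⌊$211,700 × 125%/6⌋ = $44,104; SL = ⌊$173,300/4⌋ = $43,325 → take DB $44,104. Book value $167,596.

$167,596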